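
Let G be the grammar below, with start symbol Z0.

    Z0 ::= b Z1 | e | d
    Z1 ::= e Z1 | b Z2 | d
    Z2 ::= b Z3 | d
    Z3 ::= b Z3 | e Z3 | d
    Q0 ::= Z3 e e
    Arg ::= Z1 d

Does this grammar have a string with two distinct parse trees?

(Q0, Arg are unreachable from Z0, so their rules don't affect L(Z0).) Restricted to the reachable nonterminals, every rule has the form A → t or A → t B, and no two rules for the same A share a first terminal. The grammar encodes a DFA — one run per string.

Unambiguous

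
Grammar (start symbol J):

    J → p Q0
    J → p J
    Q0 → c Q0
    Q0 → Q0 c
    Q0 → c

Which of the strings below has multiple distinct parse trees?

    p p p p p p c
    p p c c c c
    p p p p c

p p p p p p c: 1 tree
p p c c c c: 8 trees
p p p p c: 1 tree

p p c c c c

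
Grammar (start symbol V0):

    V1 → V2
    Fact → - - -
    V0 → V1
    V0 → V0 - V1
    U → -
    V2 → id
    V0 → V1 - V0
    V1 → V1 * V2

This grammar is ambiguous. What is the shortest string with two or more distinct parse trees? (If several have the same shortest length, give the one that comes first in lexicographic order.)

length 1: no string has ≥2 trees
length 3: id - id has 2 parse trees

Two derivations of id - id:
  V0 ⇒ V0 - V1 ⇒ V1 - V1 ⇒ V2 - V1 ⇒ id - V1 ⇒ id - V2 ⇒ id - id
  V0 ⇒ V1 - V0 ⇒ V2 - V0 ⇒ id - V0 ⇒ id - V1 ⇒ id - V2 ⇒ id - id

id - id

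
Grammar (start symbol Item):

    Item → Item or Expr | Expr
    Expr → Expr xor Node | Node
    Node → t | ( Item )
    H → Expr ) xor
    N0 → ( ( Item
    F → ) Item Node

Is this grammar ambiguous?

Unambiguous

(H, N0, F are unreachable from Item, so their rules don't affect L(Item).) The grammar is stratified — Item handles 'or' (left-recursive), Expr handles 'xor', Node atoms. Each operator has a fixed associativity and precedence level, so every string has one parse.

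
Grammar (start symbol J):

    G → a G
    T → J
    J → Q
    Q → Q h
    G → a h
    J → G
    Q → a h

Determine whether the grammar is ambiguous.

Ambiguous

Witness: a h

Derivation 1: J ⇒ Q ⇒ a h
Derivation 2: J ⇒ G ⇒ a h

Two distinct leftmost derivations for the same string.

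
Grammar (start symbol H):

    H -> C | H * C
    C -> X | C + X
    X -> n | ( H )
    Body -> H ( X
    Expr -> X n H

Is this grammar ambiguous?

Only H, C, X are reachable from H; ignoring the rest: H → H * C | C  ;  C → C + X | X  — a left-associative chain with X at the bottom. Each string factors uniquely by precedence.

Unambiguous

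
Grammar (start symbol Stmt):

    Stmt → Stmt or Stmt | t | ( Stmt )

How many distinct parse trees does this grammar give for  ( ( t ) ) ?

1

Parse trees for ( ( t ) ):
  [Stmt ( [Stmt ( [Stmt t] )] )]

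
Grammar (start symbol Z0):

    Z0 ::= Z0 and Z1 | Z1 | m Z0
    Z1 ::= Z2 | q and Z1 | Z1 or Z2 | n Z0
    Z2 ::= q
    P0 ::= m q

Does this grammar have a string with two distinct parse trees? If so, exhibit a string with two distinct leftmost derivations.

Ambiguous

Witness: q and q

Derivation 1: Z0 ⇒ Z0 and Z1 ⇒ Z1 and Z1 ⇒ Z2 and Z1 ⇒ q and Z1 ⇒ q and Z2 ⇒ q and q
Derivation 2: Z0 ⇒ Z1 ⇒ q and Z1 ⇒ q and Z2 ⇒ q and q

Two distinct leftmost derivations for the same string.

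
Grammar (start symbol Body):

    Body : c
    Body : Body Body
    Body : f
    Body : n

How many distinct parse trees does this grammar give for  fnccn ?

Parse trees for fnccn (showing first 6 of 14):
  [Body [Body f] [Body [Body n] [Body [Body c] [Body [Body c] [Body n]]]]]
  [Body [Body f] [Body [Body n] [Body [Body [Body c] [Body c]] [Body n]]]]
  [Body [Body f] [Body [Body [Body n] [Body c]] [Body [Body c] [Body n]]]]
  [Body [Body f] [Body [Body [Body n] [Body [Body c] [Body c]]] [Body n]]]
  [Body [Body f] [Body [Body [Body [Body n] [Body c]] [Body c]] [Body n]]]
  [Body [Body [Body f] [Body n]] [Body [Body c] [Body [Body c] [Body n]]]]

14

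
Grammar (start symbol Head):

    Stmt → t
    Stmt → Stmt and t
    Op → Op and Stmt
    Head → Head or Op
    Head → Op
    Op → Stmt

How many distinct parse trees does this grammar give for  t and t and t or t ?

4

Parse trees for t and t and t or t:
  [Head [Head [Op [Op [Stmt t]] and [Stmt [Stmt t] and t]]] or [Op [Stmt t]]]
  [Head [Head [Op [Op [Op [Stmt t]] and [Stmt t]] and [Stmt t]]] or [Op [Stmt t]]]
  [Head [Head [Op [Op [Stmt [Stmt t] and t]] and [Stmt t]]] or [Op [Stmt t]]]
  [Head [Head [Op [Stmt [Stmt [Stmt t] and t] and t]]] or [Op [Stmt t]]]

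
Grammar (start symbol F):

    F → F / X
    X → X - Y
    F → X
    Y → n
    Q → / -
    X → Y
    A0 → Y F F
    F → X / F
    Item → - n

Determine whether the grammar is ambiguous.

Ambiguous

Witness: n / n

Derivation 1: F ⇒ F / X ⇒ X / X ⇒ Y / X ⇒ n / X ⇒ n / Y ⇒ n / n
Derivation 2: F ⇒ X / F ⇒ Y / F ⇒ n / F ⇒ n / X ⇒ n / Y ⇒ n / n

Two distinct leftmost derivations for the same string.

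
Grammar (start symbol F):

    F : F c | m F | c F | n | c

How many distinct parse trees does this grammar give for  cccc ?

Parse trees for cccc:
  [F [F [F [F c] c] c] c]
  [F [F [F c [F c]] c] c]
  [F [F c [F [F c] c]] c]
  [F [F c [F c [F c]]] c]
  [F c [F [F [F c] c] c]]
  [F c [F [F c [F c]] c]]
  [F c [F c [F [F c] c]]]
  [F c [F c [F c [F c]]]]

8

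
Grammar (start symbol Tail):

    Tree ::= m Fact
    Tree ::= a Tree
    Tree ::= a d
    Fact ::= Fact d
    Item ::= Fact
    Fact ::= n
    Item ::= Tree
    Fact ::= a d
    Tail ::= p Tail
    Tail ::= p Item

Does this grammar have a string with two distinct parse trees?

Ambiguous

Witness: p a d

Derivation 1: Tail ⇒ p Item ⇒ p Fact ⇒ p a d
Derivation 2: Tail ⇒ p Item ⇒ p Tree ⇒ p a d

Two distinct leftmost derivations for the same string.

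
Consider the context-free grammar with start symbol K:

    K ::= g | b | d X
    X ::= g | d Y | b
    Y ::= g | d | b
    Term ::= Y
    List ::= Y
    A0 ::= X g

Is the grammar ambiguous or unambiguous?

Only K, X, Y are reachable from K; ignoring the rest: Each reachable nonterminal has at most one production per leading terminal, and all productions are right-linear; the derivation is determined token-by-token.

Unambiguous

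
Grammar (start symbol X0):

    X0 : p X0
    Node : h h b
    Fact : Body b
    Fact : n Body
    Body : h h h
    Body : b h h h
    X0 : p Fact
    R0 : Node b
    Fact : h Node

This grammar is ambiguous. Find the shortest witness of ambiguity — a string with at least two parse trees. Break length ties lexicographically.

p h h h b

length 5: p h h h b has 2 parse trees

Two derivations of p h h h b:
  X0 ⇒ p Fact ⇒ p Body b ⇒ p h h h b
  X0 ⇒ p Fact ⇒ p h Node ⇒ p h h h b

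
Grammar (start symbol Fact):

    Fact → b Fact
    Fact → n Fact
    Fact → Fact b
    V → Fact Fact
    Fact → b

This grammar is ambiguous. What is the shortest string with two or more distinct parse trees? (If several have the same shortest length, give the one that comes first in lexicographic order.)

b b

length 1: no string has ≥2 trees
length 2: b b has 2 parse trees

Two derivations of b b:
  Fact ⇒ b Fact ⇒ b b
  Fact ⇒ Fact b ⇒ b b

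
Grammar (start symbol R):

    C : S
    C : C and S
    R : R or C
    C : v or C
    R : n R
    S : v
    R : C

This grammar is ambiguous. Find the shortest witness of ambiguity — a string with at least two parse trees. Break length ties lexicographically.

v or v

length 1: no string has ≥2 trees
length 2: no string has ≥2 trees
length 3: v or v has 2 parse trees

Two derivations of v or v:
  R ⇒ R or C ⇒ C or C ⇒ S or C ⇒ v or C ⇒ v or S ⇒ v or v
  R ⇒ C ⇒ v or C ⇒ v or S ⇒ v or v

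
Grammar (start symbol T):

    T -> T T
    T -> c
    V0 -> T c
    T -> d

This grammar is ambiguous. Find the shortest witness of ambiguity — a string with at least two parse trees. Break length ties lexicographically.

length 1: no string has ≥2 trees
length 2: no string has ≥2 trees
length 3: c c c has 2 parse trees

Two derivations of c c c:
  T ⇒ T T ⇒ T T T ⇒ c T T ⇒ c c T ⇒ c c c
  T ⇒ T T ⇒ c T ⇒ c T T ⇒ c c T ⇒ c c c

c c c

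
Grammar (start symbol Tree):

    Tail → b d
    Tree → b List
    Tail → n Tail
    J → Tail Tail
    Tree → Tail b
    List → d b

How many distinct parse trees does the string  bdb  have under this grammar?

Parse trees for bdb:
  [Tree b [List d b]]
  [Tree [Tail b d] b]

2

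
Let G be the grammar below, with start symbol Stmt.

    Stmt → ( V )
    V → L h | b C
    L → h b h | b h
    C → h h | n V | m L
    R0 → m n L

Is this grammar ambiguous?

Ambiguous

Witness: ( b h h )

Derivation 1: Stmt ⇒ ( V ) ⇒ ( L h ) ⇒ ( b h h )
Derivation 2: Stmt ⇒ ( V ) ⇒ ( b C ) ⇒ ( b h h )

Two distinct leftmost derivations for the same string.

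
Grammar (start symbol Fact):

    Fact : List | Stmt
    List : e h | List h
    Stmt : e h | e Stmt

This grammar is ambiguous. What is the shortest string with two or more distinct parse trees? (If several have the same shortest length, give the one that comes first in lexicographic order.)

e h

length 2: e h has 2 parse trees

Two derivations of e h:
  Fact ⇒ List ⇒ e h
  Fact ⇒ Stmt ⇒ e h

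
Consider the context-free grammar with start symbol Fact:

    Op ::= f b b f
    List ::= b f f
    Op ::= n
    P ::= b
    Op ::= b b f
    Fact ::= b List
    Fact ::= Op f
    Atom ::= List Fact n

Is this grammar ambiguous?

Witness: b b f f

Derivation 1: Fact ⇒ b List ⇒ b b f f
Derivation 2: Fact ⇒ Op f ⇒ b b f f

Two distinct leftmost derivations for the same string.

Ambiguous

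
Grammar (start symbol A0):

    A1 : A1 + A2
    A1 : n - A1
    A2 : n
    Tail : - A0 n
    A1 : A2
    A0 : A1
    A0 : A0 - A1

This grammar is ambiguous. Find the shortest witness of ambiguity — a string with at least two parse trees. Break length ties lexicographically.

n - n

length 1: no string has ≥2 trees
length 3: n - n has 2 parse trees

Two derivations of n - n:
  A0 ⇒ A1 ⇒ n - A1 ⇒ n - A2 ⇒ n - n
  A0 ⇒ A0 - A1 ⇒ A1 - A1 ⇒ A2 - A1 ⇒ n - A1 ⇒ n - A2 ⇒ n - n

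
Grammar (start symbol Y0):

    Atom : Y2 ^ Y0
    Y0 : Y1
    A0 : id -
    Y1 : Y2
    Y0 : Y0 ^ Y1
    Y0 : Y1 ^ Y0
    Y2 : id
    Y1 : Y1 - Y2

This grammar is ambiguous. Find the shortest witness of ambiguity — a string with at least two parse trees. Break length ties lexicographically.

length 1: no string has ≥2 trees
length 3: id ^ id has 2 parse trees

Two derivations of id ^ id:
  Y0 ⇒ Y0 ^ Y1 ⇒ Y1 ^ Y1 ⇒ Y2 ^ Y1 ⇒ id ^ Y1 ⇒ id ^ Y2 ⇒ id ^ id
  Y0 ⇒ Y1 ^ Y0 ⇒ Y2 ^ Y0 ⇒ id ^ Y0 ⇒ id ^ Y1 ⇒ id ^ Y2 ⇒ id ^ id

id ^ id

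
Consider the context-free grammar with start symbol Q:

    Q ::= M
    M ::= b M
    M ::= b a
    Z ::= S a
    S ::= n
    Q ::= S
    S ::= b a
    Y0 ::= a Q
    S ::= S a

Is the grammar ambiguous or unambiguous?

Ambiguous

Witness: b a

Derivation 1: Q ⇒ M ⇒ b a
Derivation 2: Q ⇒ S ⇒ b a

Two distinct leftmost derivations for the same string.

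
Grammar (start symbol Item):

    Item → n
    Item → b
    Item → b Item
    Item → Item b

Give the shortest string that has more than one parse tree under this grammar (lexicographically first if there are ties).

b b

length 1: no string has ≥2 trees
length 2: b b has 2 parse trees

Two derivations of b b:
  Item ⇒ b Item ⇒ b b
  Item ⇒ Item b ⇒ b b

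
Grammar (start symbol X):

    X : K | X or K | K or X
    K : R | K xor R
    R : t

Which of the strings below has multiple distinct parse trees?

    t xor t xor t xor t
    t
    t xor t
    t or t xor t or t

t or t xor t or t

t xor t xor t xor t: 1 tree
t: 1 tree
t xor t: 1 tree
t or t xor t or t: 4 trees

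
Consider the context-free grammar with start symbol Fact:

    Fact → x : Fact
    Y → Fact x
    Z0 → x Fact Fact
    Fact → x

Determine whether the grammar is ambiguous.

(Z0, Y are unreachable from Fact, so their rules don't affect L(Fact).) Right-recursive list with a separator: after each atom, whether the separator follows determines the rule. One parse per string.

Unambiguous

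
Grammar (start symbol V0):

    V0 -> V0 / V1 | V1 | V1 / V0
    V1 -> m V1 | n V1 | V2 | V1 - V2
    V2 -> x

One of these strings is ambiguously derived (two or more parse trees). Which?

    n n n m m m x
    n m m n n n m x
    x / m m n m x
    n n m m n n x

x / m m n m x

n n n m m m x: 1 tree
n m m n n n m x: 1 tree
x / m m n m x: 2 trees
n n m m n n x: 1 tree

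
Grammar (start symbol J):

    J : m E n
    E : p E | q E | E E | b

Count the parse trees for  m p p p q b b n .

Parse trees for m p p p q b b n:
  [J m [E p [E p [E p [E q [E [E b] [E b]]]]]] n]
  [J m [E p [E p [E p [E [E q [E b]] [E b]]]]] n]
  [J m [E p [E p [E [E p [E q [E b]]] [E b]]]] n]
  [J m [E p [E [E p [E p [E q [E b]]]] [E b]]] n]
  [J m [E [E p [E p [E p [E q [E b]]]]] [E b]] n]

5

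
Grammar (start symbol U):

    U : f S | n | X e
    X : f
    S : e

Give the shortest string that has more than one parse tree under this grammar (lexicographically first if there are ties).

length 1: no string has ≥2 trees
length 2: f e has 2 parse trees

Two derivations of f e:
  U ⇒ f S ⇒ f e
  U ⇒ X e ⇒ f e

f e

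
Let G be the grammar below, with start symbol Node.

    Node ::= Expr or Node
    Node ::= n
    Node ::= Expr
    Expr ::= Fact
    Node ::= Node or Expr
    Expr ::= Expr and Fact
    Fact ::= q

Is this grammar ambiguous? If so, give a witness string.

Ambiguous

Witness: q or q

Derivation 1: Node ⇒ Expr or Node ⇒ Fact or Node ⇒ q or Node ⇒ q or Expr ⇒ q or Fact ⇒ q or q
Derivation 2: Node ⇒ Node or Expr ⇒ Expr or Expr ⇒ Fact or Expr ⇒ q or Expr ⇒ q or Fact ⇒ q or q

Two distinct leftmost derivations for the same string.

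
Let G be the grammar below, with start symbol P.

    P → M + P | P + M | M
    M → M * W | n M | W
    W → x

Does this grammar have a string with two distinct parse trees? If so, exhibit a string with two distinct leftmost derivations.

Witness: x + x

Derivation 1: P ⇒ M + P ⇒ W + P ⇒ x + P ⇒ x + M ⇒ x + W ⇒ x + x
Derivation 2: P ⇒ P + M ⇒ M + M ⇒ W + M ⇒ x + M ⇒ x + W ⇒ x + x

Two distinct leftmost derivations for the same string.

Ambiguous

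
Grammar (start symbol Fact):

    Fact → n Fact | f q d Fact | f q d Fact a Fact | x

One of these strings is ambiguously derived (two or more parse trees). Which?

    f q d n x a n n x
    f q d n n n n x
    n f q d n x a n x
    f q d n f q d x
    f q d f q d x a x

f q d n x a n n x: 1 tree
f q d n n n n x: 1 tree
n f q d n x a n x: 1 tree
f q d n f q d x: 1 tree
f q d f q d x a x: 2 trees

f q d f q d x a x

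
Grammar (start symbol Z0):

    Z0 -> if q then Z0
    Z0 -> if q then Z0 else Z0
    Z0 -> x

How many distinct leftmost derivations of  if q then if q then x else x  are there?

2

Parse trees for if q then if q then x else x:
  [Z0 if q then [Z0 if q then [Z0 x] else [Z0 x]]]
  [Z0 if q then [Z0 if q then [Z0 x]] else [Z0 x]]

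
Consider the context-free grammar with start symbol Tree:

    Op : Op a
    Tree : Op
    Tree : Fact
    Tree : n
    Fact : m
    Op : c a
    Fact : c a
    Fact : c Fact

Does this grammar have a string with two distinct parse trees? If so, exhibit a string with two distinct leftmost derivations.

Ambiguous

Witness: c a

Derivation 1: Tree ⇒ Op ⇒ c a
Derivation 2: Tree ⇒ Fact ⇒ c a

Two distinct leftmost derivations for the same string.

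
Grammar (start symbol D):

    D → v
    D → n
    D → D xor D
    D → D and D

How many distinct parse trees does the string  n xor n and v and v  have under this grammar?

5

Parse trees for n xor n and v and v:
  [D [D n] xor [D [D n] and [D [D v] and [D v]]]]
  [D [D n] xor [D [D [D n] and [D v]] and [D v]]]
  [D [D [D n] xor [D n]] and [D [D v] and [D v]]]
  [D [D [D n] xor [D [D n] and [D v]]] and [D v]]
  [D [D [D [D n] xor [D n]] and [D v]] and [D v]]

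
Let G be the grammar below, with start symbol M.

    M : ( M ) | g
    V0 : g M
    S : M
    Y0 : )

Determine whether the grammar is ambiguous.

Only M is reachable from M; ignoring the rest: L(M) is { openⁿ atom closeⁿ : n ≥ 0 }. The bracket depth fixes n, and the derivation is forced at every step.

Unambiguous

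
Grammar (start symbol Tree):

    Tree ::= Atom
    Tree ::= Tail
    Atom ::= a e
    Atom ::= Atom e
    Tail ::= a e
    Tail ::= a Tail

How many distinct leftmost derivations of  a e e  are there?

1

Parse trees for a e e:
  [Tree [Atom [Atom a e] e]]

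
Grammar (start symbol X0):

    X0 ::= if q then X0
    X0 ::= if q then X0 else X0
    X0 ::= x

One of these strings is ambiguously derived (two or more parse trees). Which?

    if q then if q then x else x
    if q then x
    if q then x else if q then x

if q then if q then x else x

if q then if q then x else x: 2 trees
if q then x: 1 tree
if q then x else if q then x: 1 tree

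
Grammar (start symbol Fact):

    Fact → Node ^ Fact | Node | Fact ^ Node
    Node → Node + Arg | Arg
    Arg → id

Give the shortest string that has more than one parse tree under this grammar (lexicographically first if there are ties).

length 1: no string has ≥2 trees
length 3: id ^ id has 2 parse trees

Two derivations of id ^ id:
  Fact ⇒ Node ^ Fact ⇒ Arg ^ Fact ⇒ id ^ Fact ⇒ id ^ Node ⇒ id ^ Arg ⇒ id ^ id
  Fact ⇒ Fact ^ Node ⇒ Node ^ Node ⇒ Arg ^ Node ⇒ id ^ Node ⇒ id ^ Arg ⇒ id ^ id

id ^ id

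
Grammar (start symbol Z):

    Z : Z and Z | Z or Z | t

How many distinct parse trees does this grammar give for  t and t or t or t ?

Parse trees for t and t or t or t:
  [Z [Z t] and [Z [Z t] or [Z [Z t] or [Z t]]]]
  [Z [Z t] and [Z [Z [Z t] or [Z t]] or [Z t]]]
  [Z [Z [Z t] and [Z t]] or [Z [Z t] or [Z t]]]
  [Z [Z [Z t] and [Z [Z t] or [Z t]]] or [Z t]]
  [Z [Z [Z [Z t] and [Z t]] or [Z t]] or [Z t]]

5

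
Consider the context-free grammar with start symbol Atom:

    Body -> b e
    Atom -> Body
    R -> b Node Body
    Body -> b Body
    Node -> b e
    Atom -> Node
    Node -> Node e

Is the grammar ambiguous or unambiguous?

Ambiguous

Witness: b e

Derivation 1: Atom ⇒ Body ⇒ b e
Derivation 2: Atom ⇒ Node ⇒ b e

Two distinct leftmost derivations for the same string.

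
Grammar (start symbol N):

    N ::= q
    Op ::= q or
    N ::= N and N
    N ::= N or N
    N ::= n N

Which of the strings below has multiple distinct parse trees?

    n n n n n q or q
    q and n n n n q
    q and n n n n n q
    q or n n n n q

n n n n n q or q: 6 trees
q and n n n n q: 1 tree
q and n n n n n q: 1 tree
q or n n n n q: 1 tree

n n n n n q or q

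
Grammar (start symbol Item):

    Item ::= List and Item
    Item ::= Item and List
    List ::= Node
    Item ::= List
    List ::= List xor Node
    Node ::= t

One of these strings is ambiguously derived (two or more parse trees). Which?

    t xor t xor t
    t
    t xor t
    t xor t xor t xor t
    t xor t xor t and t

t xor t xor t and t

t xor t xor t: 1 tree
t: 1 tree
t xor t: 1 tree
t xor t xor t xor t: 1 tree
t xor t xor t and t: 2 trees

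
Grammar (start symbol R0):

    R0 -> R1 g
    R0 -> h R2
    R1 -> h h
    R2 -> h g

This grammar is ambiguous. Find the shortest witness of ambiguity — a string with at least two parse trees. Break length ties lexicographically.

length 3: h h g has 2 parse trees

Two derivations of h h g:
  R0 ⇒ R1 g ⇒ h h g
  R0 ⇒ h R2 ⇒ h h g

h h g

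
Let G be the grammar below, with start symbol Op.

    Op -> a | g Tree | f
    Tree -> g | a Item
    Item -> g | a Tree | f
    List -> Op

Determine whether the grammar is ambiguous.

Only Op, Tree, Item are reachable from Op; ignoring the rest: Restricted to the reachable nonterminals, every rule has the form A → t or A → t B, and no two rules for the same A share a first terminal. The grammar encodes a DFA — one run per string.

Unambiguous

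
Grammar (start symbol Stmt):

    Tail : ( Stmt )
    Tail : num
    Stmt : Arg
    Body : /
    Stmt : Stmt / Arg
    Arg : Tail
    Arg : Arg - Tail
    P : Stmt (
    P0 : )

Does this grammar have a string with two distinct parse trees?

Unambiguous

Only Stmt, Arg, Tail are reachable from Stmt; ignoring the rest: The grammar is stratified — Stmt handles '/' (left-recursive), Arg handles '-', Tail atoms. Each operator has a fixed associativity and precedence level, so every string has one parse.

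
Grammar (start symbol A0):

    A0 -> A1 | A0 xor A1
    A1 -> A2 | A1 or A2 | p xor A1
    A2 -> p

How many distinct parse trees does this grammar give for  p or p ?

1

Parse trees for p or p:
  [A0 [A1 [A1 [A2 p]] or [A2 p]]]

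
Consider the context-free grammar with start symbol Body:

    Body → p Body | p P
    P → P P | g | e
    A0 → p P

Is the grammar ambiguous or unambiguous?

Ambiguous

Witness: p e e e

Derivation 1: Body ⇒ p P ⇒ p P P ⇒ p P P P ⇒ p e P P ⇒ p e e P ⇒ p e e e
Derivation 2: Body ⇒ p P ⇒ p P P ⇒ p e P ⇒ p e P P ⇒ p e e P ⇒ p e e e

Two distinct leftmost derivations for the same string.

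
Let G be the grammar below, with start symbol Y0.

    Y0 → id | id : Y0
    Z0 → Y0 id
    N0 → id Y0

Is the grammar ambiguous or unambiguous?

(Z0, N0 are unreachable from Y0, so their rules don't affect L(Y0).) The reachable grammar is A → atom sep A | atom. Each atom is followed by either the separator (recurse) or end-of-string (stop) — no choice point.

Unambiguous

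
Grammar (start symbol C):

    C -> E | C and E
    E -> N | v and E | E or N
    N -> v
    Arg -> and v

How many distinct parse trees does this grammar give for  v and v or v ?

3

Parse trees for v and v or v:
  [C [E v and [E [E [N v]] or [N v]]]]
  [C [E [E v and [E [N v]]] or [N v]]]
  [C [C [E [N v]]] and [E [E [N v]] or [N v]]]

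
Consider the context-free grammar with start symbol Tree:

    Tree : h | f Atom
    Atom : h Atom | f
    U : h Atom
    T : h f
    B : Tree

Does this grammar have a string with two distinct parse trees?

Unambiguous

(U, T, B are unreachable from Tree, so their rules don't affect L(Tree).) Restricted to the reachable nonterminals, every rule has the form A → t or A → t B, and no two rules for the same A share a first terminal. The grammar encodes a DFA — one run per string.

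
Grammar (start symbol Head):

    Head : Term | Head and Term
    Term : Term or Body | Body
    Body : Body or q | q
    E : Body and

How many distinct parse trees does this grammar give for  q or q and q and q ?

2

Parse trees for q or q and q and q:
  [Head [Head [Head [Term [Term [Body q]] or [Body q]]] and [Term [Body q]]] and [Term [Body q]]]
  [Head [Head [Head [Term [Body [Body q] or q]]] and [Term [Body q]]] and [Term [Body q]]]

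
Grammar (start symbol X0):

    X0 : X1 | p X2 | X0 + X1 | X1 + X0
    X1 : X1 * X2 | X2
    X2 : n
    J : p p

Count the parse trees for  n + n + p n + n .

Parse trees for n + n + p n + n:
  [X0 [X0 [X1 [X2 n]] + [X0 [X1 [X2 n]] + [X0 p [X2 n]]]] + [X1 [X2 n]]]
  [X0 [X1 [X2 n]] + [X0 [X0 [X1 [X2 n]] + [X0 p [X2 n]]] + [X1 [X2 n]]]]
  [X0 [X1 [X2 n]] + [X0 [X1 [X2 n]] + [X0 [X0 p [X2 n]] + [X1 [X2 n]]]]]

3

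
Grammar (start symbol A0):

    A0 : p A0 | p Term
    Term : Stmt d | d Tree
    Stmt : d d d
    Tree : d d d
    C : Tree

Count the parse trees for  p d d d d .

2

Parse trees for p d d d d:
  [A0 p [Term [Stmt d d d] d]]
  [A0 p [Term d [Tree d d d]]]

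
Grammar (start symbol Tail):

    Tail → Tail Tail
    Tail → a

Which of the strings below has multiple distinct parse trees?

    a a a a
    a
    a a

a a a a

a a a a: 5 trees
a: 1 tree
a a: 1 tree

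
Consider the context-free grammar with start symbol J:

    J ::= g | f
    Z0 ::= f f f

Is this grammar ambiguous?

Unambiguous

Only J is reachable from J; ignoring the rest: The reachable rules are right-linear with at most one rule per (nonterminal, next-terminal) pair. Each input token forces the next rule, so parsing is deterministic.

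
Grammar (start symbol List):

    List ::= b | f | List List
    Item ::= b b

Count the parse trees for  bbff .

Parse trees for bbff:
  [List [List b] [List [List b] [List [List f] [List f]]]]
  [List [List b] [List [List [List b] [List f]] [List f]]]
  [List [List [List b] [List b]] [List [List f] [List f]]]
  [List [List [List b] [List [List b] [List f]]] [List f]]
  [List [List [List [List b] [List b]] [List f]] [List f]]

5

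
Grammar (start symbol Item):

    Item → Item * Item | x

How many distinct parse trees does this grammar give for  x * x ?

Parse trees for x * x:
  [Item [Item x] * [Item x]]

1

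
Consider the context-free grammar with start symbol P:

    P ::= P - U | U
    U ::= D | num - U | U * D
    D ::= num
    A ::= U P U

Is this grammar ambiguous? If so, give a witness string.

Ambiguous

Witness: num - num

Derivation 1: P ⇒ P - U ⇒ U - U ⇒ D - U ⇒ num - U ⇒ num - D ⇒ num - num
Derivation 2: P ⇒ U ⇒ num - U ⇒ num - D ⇒ num - num

Two distinct leftmost derivations for the same string.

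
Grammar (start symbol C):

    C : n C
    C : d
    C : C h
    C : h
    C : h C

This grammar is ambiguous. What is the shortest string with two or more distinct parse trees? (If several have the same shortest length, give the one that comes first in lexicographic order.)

length 1: no string has ≥2 trees
length 2: h h has 2 parse trees

Two derivations of h h:
  C ⇒ C h ⇒ h h
  C ⇒ h C ⇒ h h

h h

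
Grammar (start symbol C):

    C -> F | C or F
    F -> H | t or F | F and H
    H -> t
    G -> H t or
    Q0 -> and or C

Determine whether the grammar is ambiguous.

Ambiguous

Witness: t or t

Derivation 1: C ⇒ F ⇒ t or F ⇒ t or H ⇒ t or t
Derivation 2: C ⇒ C or F ⇒ F or F ⇒ H or F ⇒ t or F ⇒ t or H ⇒ t or t

Two distinct leftmost derivations for the same string.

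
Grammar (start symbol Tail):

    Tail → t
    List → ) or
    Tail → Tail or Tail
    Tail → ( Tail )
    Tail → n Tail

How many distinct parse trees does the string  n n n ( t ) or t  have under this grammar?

4

Parse trees for n n n ( t ) or t:
  [Tail [Tail n [Tail n [Tail n [Tail ( [Tail t] )]]]] or [Tail t]]
  [Tail n [Tail [Tail n [Tail n [Tail ( [Tail t] )]]] or [Tail t]]]
  [Tail n [Tail n [Tail [Tail n [Tail ( [Tail t] )]] or [Tail t]]]]
  [Tail n [Tail n [Tail n [Tail [Tail ( [Tail t] )] or [Tail t]]]]]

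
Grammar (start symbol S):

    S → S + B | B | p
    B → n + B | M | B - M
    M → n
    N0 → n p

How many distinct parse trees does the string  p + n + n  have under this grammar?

Parse trees for p + n + n:
  [S [S p] + [B n + [B [M n]]]]
  [S [S [S p] + [B [M n]]] + [B [M n]]]

2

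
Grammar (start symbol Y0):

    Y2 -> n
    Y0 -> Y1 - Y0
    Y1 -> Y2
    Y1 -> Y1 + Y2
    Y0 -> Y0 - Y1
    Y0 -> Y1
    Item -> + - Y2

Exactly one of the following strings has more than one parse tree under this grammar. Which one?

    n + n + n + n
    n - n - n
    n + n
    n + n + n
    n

n - n - n

n + n + n + n: 1 tree
n - n - n: 4 trees
n + n: 1 tree
n + n + n: 1 tree
n: 1 tree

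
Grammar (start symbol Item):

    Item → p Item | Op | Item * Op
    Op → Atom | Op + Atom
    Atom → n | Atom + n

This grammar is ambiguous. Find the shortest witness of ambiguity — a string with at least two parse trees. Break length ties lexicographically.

length 1: no string has ≥2 trees
length 2: no string has ≥2 trees
length 3: n + n has 2 parse trees

Two derivations of n + n:
  Item ⇒ Op ⇒ Atom ⇒ Atom + n ⇒ n + n
  Item ⇒ Op ⇒ Op + Atom ⇒ Atom + Atom ⇒ n + Atom ⇒ n + n

n + n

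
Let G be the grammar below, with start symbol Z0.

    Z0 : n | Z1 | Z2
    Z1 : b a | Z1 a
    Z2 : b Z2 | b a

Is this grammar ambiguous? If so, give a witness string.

Ambiguous

Witness: b a

Derivation 1: Z0 ⇒ Z1 ⇒ b a
Derivation 2: Z0 ⇒ Z2 ⇒ b a

Two distinct leftmost derivations for the same string.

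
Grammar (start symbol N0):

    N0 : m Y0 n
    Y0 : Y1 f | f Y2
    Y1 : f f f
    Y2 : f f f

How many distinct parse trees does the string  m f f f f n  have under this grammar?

Parse trees for m f f f f n:
  [N0 m [Y0 [Y1 f f f] f] n]
  [N0 m [Y0 f [Y2 f f f]] n]

2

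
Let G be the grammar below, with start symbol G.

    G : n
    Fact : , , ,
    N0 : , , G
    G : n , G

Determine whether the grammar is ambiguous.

Unambiguous

(N0, Fact are unreachable from G, so their rules don't affect L(G).) Right-recursive list with a separator: after each atom, whether the separator follows determines the rule. One parse per string.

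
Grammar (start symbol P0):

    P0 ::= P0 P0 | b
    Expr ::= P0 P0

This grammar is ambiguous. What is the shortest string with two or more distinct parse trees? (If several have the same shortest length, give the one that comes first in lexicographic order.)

b b b

length 1: no string has ≥2 trees
length 2: no string has ≥2 trees
length 3: b b b has 2 parse trees

Two derivations of b b b:
  P0 ⇒ P0 P0 ⇒ P0 P0 P0 ⇒ b P0 P0 ⇒ b b P0 ⇒ b b b
  P0 ⇒ P0 P0 ⇒ b P0 ⇒ b P0 P0 ⇒ b b P0 ⇒ b b b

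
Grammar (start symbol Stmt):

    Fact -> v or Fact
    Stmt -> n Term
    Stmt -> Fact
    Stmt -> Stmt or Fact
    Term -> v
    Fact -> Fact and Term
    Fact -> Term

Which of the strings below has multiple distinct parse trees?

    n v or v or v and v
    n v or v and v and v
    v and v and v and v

n v or v or v and v: 3 trees
n v or v and v and v: 1 tree
v and v and v and v: 1 tree

n v or v or v and v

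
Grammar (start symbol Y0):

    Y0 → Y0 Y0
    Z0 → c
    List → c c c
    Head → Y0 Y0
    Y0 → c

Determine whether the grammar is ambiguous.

Ambiguous

Witness: c c c

Derivation 1: Y0 ⇒ Y0 Y0 ⇒ Y0 Y0 Y0 ⇒ c Y0 Y0 ⇒ c c Y0 ⇒ c c c
Derivation 2: Y0 ⇒ Y0 Y0 ⇒ c Y0 ⇒ c Y0 Y0 ⇒ c c Y0 ⇒ c c c

Two distinct leftmost derivations for the same string.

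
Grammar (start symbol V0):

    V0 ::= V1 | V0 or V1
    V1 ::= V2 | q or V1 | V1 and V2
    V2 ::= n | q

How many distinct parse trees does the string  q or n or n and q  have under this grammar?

Parse trees for q or n or n and q:
  [V0 [V0 [V1 q or [V1 [V2 n]]]] or [V1 [V1 [V2 n]] and [V2 q]]]
  [V0 [V0 [V0 [V1 [V2 q]]] or [V1 [V2 n]]] or [V1 [V1 [V2 n]] and [V2 q]]]

2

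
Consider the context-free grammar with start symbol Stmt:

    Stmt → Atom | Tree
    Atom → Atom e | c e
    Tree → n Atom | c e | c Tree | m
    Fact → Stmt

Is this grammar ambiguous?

Witness: c e

Derivation 1: Stmt ⇒ Atom ⇒ c e
Derivation 2: Stmt ⇒ Tree ⇒ c e

Two distinct leftmost derivations for the same string.

Ambiguous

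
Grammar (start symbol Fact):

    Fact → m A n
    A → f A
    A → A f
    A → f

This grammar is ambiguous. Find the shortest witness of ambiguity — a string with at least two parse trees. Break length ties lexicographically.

m f f n

length 3: no string has ≥2 trees
length 4: m f f n has 2 parse trees

Two derivations of m f f n:
  Fact ⇒ m A n ⇒ m f A n ⇒ m f f n
  Fact ⇒ m A n ⇒ m A f n ⇒ m f f n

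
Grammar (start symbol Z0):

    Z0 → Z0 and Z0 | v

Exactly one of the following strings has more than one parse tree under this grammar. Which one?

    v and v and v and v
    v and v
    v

v and v and v and v

v and v and v and v: 5 trees
v and v: 1 tree
v: 1 tree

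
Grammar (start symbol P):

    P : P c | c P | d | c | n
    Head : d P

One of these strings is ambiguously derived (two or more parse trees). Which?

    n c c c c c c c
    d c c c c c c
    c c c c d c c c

n c c c c c c c: 1 tree
d c c c c c c: 1 tree
c c c c d c c c: 35 trees

c c c c d c c c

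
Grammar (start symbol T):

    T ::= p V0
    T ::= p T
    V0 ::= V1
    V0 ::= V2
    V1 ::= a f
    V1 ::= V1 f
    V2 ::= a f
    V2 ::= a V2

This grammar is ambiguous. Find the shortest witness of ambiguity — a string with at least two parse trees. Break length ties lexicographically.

length 3: p a f has 2 parse trees

Two derivations of p a f:
  T ⇒ p V0 ⇒ p V1 ⇒ p a f
  T ⇒ p V0 ⇒ p V2 ⇒ p a f

p a f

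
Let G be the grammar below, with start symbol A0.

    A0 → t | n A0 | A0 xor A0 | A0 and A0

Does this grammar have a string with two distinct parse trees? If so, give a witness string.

Ambiguous

Witness: n t and t

Derivation 1: A0 ⇒ n A0 ⇒ n A0 and A0 ⇒ n t and A0 ⇒ n t and t
Derivation 2: A0 ⇒ A0 and A0 ⇒ n A0 and A0 ⇒ n t and A0 ⇒ n t and t

Two distinct leftmost derivations for the same string.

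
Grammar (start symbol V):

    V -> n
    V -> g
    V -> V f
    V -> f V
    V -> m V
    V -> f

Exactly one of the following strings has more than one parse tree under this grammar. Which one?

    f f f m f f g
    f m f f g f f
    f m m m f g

f f f m f f g: 1 tree
f m f f g f f: 15 trees
f m m m f g: 1 tree

f m f f g f f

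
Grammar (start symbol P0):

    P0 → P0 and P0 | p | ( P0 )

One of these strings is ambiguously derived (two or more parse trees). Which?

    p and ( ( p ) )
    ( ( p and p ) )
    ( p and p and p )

( p and p and p )

p and ( ( p ) ): 1 tree
( ( p and p ) ): 1 tree
( p and p and p ): 2 trees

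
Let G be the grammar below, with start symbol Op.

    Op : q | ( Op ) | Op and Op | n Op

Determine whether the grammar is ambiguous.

Ambiguous

Witness: n q and q

Derivation 1: Op ⇒ Op and Op ⇒ n Op and Op ⇒ n q and Op ⇒ n q and q
Derivation 2: Op ⇒ n Op ⇒ n Op and Op ⇒ n q and Op ⇒ n q and q

Two distinct leftmost derivations for the same string.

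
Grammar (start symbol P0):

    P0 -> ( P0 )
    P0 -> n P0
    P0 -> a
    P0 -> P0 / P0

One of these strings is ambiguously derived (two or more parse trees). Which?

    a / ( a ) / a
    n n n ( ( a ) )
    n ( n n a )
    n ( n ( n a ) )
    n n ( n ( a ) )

a / ( a ) / a: 2 trees
n n n ( ( a ) ): 1 tree
n ( n n a ): 1 tree
n ( n ( n a ) ): 1 tree
n n ( n ( a ) ): 1 tree

a / ( a ) / a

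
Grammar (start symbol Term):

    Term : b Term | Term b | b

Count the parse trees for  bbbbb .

Parse trees for bbbbb (showing first 6 of 16):
  [Term b [Term b [Term b [Term b [Term b]]]]]
  [Term b [Term b [Term b [Term [Term b] b]]]]
  [Term b [Term b [Term [Term b [Term b]] b]]]
  [Term b [Term b [Term [Term [Term b] b] b]]]
  [Term b [Term [Term b [Term b [Term b]]] b]]
  [Term b [Term [Term b [Term [Term b] b]] b]]

16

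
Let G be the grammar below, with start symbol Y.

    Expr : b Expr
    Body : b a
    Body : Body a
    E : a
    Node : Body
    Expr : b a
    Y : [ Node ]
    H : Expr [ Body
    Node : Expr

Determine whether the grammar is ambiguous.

Ambiguous

Witness: [ b a ]

Derivation 1: Y ⇒ [ Node ] ⇒ [ Body ] ⇒ [ b a ]
Derivation 2: Y ⇒ [ Node ] ⇒ [ Expr ] ⇒ [ b a ]

Two distinct leftmost derivations for the same string.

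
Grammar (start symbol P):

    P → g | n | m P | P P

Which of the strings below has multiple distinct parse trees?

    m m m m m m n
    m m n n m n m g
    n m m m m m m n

m m m m m m n: 1 tree
m m n n m n m g: 37 trees
n m m m m m m n: 1 tree

m m n n m n m g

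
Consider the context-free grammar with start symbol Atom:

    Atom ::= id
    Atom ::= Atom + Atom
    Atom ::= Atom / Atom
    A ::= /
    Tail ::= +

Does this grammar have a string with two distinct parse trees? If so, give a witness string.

Ambiguous

Witness: id + id + id

Derivation 1: Atom ⇒ Atom + Atom ⇒ id + Atom ⇒ id + Atom + Atom ⇒ id + id + Atom ⇒ id + id + id
Derivation 2: Atom ⇒ Atom + Atom ⇒ Atom + Atom + Atom ⇒ id + Atom + Atom ⇒ id + id + Atom ⇒ id + id + id

Two distinct leftmost derivations for the same string.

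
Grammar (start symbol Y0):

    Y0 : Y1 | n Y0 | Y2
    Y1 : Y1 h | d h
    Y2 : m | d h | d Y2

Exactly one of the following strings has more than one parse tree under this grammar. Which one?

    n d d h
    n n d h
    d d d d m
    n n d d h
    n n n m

n n d h

n d d h: 1 tree
n n d h: 2 trees
d d d d m: 1 tree
n n d d h: 1 tree
n n n m: 1 tree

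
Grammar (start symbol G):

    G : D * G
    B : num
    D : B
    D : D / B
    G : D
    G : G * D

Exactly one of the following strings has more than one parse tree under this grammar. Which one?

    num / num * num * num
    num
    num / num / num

num / num * num * num: 4 trees
num: 1 tree
num / num / num: 1 tree

num / num * num * num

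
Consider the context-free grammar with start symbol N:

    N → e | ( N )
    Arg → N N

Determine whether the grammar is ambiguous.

Unambiguous

Only N is reachable from N; ignoring the rest: Each string is a nest of matched brackets around a single atom. An opening bracket forces the recursive rule; an atom forces the base rule.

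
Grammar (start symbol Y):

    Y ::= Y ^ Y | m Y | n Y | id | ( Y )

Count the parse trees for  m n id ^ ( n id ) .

3

Parse trees for m n id ^ ( n id ):
  [Y [Y m [Y n [Y id]]] ^ [Y ( [Y n [Y id]] )]]
  [Y m [Y [Y n [Y id]] ^ [Y ( [Y n [Y id]] )]]]
  [Y m [Y n [Y [Y id] ^ [Y ( [Y n [Y id]] )]]]]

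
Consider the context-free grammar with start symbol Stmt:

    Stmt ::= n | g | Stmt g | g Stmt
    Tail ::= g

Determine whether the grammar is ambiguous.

Ambiguous

Witness: g g

Derivation 1: Stmt ⇒ Stmt g ⇒ g g
Derivation 2: Stmt ⇒ g Stmt ⇒ g g

Two distinct leftmost derivations for the same string.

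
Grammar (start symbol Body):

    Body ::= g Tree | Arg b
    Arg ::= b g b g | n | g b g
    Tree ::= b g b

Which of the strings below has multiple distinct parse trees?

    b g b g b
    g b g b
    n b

b g b g b: 1 tree
g b g b: 2 trees
n b: 1 tree

g b g b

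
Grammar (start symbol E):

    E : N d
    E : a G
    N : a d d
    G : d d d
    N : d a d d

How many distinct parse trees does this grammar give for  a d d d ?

2

Parse trees for a d d d:
  [E [N a d d] d]
  [E a [G d d d]]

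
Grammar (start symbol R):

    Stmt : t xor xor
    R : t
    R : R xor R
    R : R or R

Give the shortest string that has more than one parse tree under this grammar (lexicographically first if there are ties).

length 1: no string has ≥2 trees
length 3: no string has ≥2 trees
length 5: t or t or t has 2 parse trees

Two derivations of t or t or t:
  R ⇒ R or R ⇒ t or R ⇒ t or R or R ⇒ t or t or R ⇒ t or t or t
  R ⇒ R or R ⇒ R or R or R ⇒ t or R or R ⇒ t or t or R ⇒ t or t or t

t or t or t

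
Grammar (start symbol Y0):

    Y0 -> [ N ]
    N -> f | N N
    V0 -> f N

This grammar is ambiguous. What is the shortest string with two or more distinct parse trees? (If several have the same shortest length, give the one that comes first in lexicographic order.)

[ f f f ]

length 3: no string has ≥2 trees
length 4: no string has ≥2 trees
length 5: [ f f f ] has 2 parse trees

Two derivations of [ f f f ]:
  Y0 ⇒ [ N ] ⇒ [ N N ] ⇒ [ f N ] ⇒ [ f N N ] ⇒ [ f f N ] ⇒ [ f f f ]
  Y0 ⇒ [ N ] ⇒ [ N N ] ⇒ [ N N N ] ⇒ [ f N N ] ⇒ [ f f N ] ⇒ [ f f f ]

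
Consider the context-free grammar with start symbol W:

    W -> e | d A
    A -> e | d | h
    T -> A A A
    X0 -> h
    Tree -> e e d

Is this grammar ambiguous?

Only W, A are reachable from W; ignoring the rest: The reachable rules are right-linear with at most one rule per (nonterminal, next-terminal) pair. Each input token forces the next rule, so parsing is deterministic.

Unambiguous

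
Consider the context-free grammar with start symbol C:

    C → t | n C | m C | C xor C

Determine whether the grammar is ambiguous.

Witness: m t xor t

Derivation 1: C ⇒ m C ⇒ m C xor C ⇒ m t xor C ⇒ m t xor t
Derivation 2: C ⇒ C xor C ⇒ m C xor C ⇒ m t xor C ⇒ m t xor t

Two distinct leftmost derivations for the same string.

Ambiguous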